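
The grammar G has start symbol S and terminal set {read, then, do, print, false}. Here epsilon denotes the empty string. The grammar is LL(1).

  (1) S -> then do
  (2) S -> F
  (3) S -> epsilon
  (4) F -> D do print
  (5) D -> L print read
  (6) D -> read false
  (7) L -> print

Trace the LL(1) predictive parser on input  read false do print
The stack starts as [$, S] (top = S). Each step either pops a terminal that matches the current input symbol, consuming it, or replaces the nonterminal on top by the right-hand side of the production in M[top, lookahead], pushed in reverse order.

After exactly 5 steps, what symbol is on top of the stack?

do

     Stack                  Input                  Action
  1  $ S                    read false do print $  expand S -> F
  2  $ F                    read false do print $  expand F -> D do print
  3  $ print do D           read false do print $  expand D -> read false
  4  $ print do false read  read false do print $  match read
  5  $ print do false       false do print $       match false
Stack after step 5: $ print do (top = do).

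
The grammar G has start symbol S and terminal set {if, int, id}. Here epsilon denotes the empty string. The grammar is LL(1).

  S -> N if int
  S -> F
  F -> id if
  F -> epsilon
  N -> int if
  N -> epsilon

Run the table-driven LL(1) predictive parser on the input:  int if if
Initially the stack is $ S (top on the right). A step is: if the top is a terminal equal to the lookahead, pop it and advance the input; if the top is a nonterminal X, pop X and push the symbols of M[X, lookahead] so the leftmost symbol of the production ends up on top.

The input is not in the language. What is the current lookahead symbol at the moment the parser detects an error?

     Stack            Input        Action
  1  $ S              int if if $  expand S -> N if int
  2  $ int if N       int if if $  expand N -> int if
  3  $ int if if int  int if if $  match int
  4  $ int if if      if if $      match if
  5  $ int if         if $         match if
  6  $ int            $            error: top is terminal int but lookahead is $

$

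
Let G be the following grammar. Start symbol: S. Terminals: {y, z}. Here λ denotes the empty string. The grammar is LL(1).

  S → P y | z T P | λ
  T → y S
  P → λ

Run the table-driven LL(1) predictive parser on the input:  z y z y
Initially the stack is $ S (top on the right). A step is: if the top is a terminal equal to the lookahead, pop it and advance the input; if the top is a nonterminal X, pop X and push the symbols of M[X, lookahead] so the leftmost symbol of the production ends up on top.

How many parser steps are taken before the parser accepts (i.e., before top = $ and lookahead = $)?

11

step 1: stack=$ S  input=z y z y $  — expand S → z T P
step 2: stack=$ P T z  input=z y z y $  — match z
step 3: stack=$ P T  input=y z y $  — expand T → y S
step 4: stack=$ P S y  input=y z y $  — match y
step 5: stack=$ P S  input=z y $  — expand S → z T P
step 6: stack=$ P P T z  input=z y $  — match z
step 7: stack=$ P P T  input=y $  — expand T → y S
step 8: stack=$ P P S y  input=y $  — match y
step 9: stack=$ P P S  input=$  — expand S → λ
step 10: stack=$ P P  input=$  — expand P → λ
step 11: stack=$ P  input=$  — expand P → λ
Accept reached after 11 steps.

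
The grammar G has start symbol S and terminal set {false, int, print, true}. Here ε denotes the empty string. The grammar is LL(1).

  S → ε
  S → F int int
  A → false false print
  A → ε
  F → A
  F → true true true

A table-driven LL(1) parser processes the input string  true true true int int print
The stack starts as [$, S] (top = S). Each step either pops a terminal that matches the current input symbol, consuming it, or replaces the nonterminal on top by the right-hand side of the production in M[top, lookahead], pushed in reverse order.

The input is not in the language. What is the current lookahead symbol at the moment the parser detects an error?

print

     Stack                     Input                           Action
  1  $ S                       true true true int int print $  expand S → F int int
  2  $ int int F               true true true int int print $  expand F → true true true
  3  $ int int true true true  true true true int int print $  match true
  4  $ int int true true       true true int int print $       match true
  5  $ int int true            true int int print $            match true
  6  $ int int                 int int print $                 match int
  7  $ int                     int print $                     match int
  8  $                         print $                         error: stack empty but input remains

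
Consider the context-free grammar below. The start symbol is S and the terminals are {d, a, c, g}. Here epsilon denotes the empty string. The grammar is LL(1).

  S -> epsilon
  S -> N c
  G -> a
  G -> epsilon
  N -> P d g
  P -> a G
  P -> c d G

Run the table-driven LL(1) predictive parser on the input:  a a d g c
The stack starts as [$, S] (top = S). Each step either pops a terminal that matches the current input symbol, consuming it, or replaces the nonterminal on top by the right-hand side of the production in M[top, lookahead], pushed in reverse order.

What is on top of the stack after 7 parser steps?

step 1: stack=$ S  input=a a d g c $  — expand S -> N c
step 2: stack=$ c N  input=a a d g c $  — expand N -> P d g
step 3: stack=$ c g d P  input=a a d g c $  — expand P -> a G
step 4: stack=$ c g d G a  input=a a d g c $  — match a
step 5: stack=$ c g d G  input=a d g c $  — expand G -> a
step 6: stack=$ c g d a  input=a d g c $  — match a
step 7: stack=$ c g d  input=d g c $  — match d
Stack after step 7: $ c g (top = g).

g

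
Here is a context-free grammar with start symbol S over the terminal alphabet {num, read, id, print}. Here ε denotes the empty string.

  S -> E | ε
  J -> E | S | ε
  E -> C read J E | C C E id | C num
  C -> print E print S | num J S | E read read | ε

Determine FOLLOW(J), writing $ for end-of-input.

{num, print, read}

FIRST(S): from S->E we get {num, print, read}; from S->ε we get {ε}. So FIRST(S) = {ε, num, print, read}.
FIRST(J): from J->E we get {num, print, read}; from J->S we get {ε, num, print, read}; from J->ε we get {ε}. So FIRST(J) = {ε, num, print, read}.
FIRST(E): from E->C read J E we get {num, print, read}; from E->C C E id we get {num, print, read}; from E->C num we get {num, print, read}. So FIRST(E) = {num, print, read}.
FIRST(C): from C->print E print S we get {print}; from C->num J S we get {num}; from C->E read read we get {num, print, read}; from C->ε we get {ε}. So FIRST(C) = {ε, num, print, read}.
FOLLOW(S) includes $ since S is the start symbol.
FOLLOW(C): in E->C read J E, C is followed by read J E with FIRST {read}; in E->C C E id (occurrence 1), C is followed by C E id with FIRST {num, print, read}; in E->C C E id (occurrence 2), C is followed by E id with FIRST {num, print, read}; in E->C num, C is followed by num with FIRST {num}. Thus FOLLOW(C) = {num, print, read}.
FOLLOW(J): in E->C read J E, J is followed by E with FIRST {num, print, read}; in C->num J S, J is followed by S with FIRST {ε, num, print, read}; in C->num J S, the suffix after J is nullable, so FOLLOW(J) ⊇ FOLLOW(C) = {num, print, read}. Thus FOLLOW(J) = {num, print, read}.
FOLLOW(S): in J->S, the suffix after S is empty, so FOLLOW(S) ⊇ FOLLOW(J) = {num, print, read}; in C->print E print S, the suffix after S is empty, so FOLLOW(S) ⊇ FOLLOW(C) = {num, print, read}; in C->num J S, the suffix after S is empty, so FOLLOW(S) ⊇ FOLLOW(C) = {num, print, read}. Thus FOLLOW(S) = {$, num, print, read}.
FOLLOW(E): in S->E, the suffix after E is empty, so FOLLOW(E) ⊇ FOLLOW(S) = {$, num, print, read}; in J->E, the suffix after E is empty, so FOLLOW(E) ⊇ FOLLOW(J) = {num, print, read}; in E->C read J E, the suffix after E is empty (adds nothing new); in E->C C E id, E is followed by id with FIRST {id}; in C->print E print S, E is followed by print S with FIRST {print}; in C->E read read, E is followed by read read with FIRST {read}. Thus FOLLOW(E) = {$, id, num, print, read}.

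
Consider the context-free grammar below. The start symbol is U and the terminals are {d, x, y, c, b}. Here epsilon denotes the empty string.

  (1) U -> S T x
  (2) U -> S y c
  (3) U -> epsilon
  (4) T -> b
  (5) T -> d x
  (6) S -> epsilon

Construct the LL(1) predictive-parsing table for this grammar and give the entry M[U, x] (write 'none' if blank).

none

FIRST(T): from T->b we get {b}; from T->d x we get {d}. So FIRST(T) = {b, d}.
FIRST(S): from S->epsilon we get {epsilon}. So FIRST(S) = {epsilon}.
FIRST(U): from U->S T x we get {b, d}; from U->S y c we get {y}; from U->epsilon we get {epsilon}. So FIRST(U) = {epsilon, b, d, y}.
FOLLOW(U) includes $ since U is the start symbol.
FOLLOW(U): U appears on no right-hand side. Thus FOLLOW(U) = {$}.
For U -> S T x: FIRST(S T x) = {b, d}, so it goes in M[U, t] for t ∈ {b, d}.
For U -> S y c: FIRST(S y c) = {y}, so it goes in M[U, t] for t ∈ {y}.
For U -> epsilon: FIRST(epsilon) = {epsilon}, so it goes in M[U, t] for t ∈ {}; since epsilon ∈ FIRST, also for every t ∈ FOLLOW(U) = {$}.
None of these place a production in M[U, x].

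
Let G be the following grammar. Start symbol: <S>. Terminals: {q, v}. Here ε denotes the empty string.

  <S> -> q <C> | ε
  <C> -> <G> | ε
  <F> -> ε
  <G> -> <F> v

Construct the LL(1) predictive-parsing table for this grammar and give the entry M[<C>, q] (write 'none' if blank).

none

FIRST(<S>): from <S>->q <C> we get {q}; from <S>->ε we get {ε}. So FIRST(<S>) = {ε, q}.
FIRST(<F>): from <F>->ε we get {ε}. So FIRST(<F>) = {ε}.
FIRST(<G>): from <G>-><F> v we get {v}. So FIRST(<G>) = {v}.
FIRST(<C>): from <C>-><G> we get {v}; from <C>->ε we get {ε}. So FIRST(<C>) = {ε, v}.
FOLLOW(<S>) includes $ since <S> is the start symbol.
FOLLOW(<S>): <S> appears on no right-hand side. Thus FOLLOW(<S>) = {$}.
FOLLOW(<C>): in <S>->q <C>, the suffix after <C> is empty, so FOLLOW(<C>) ⊇ FOLLOW(<S>) = {$}. Thus FOLLOW(<C>) = {$}.
For <C> -> <G>: FIRST(<G>) = {v}, so it goes in M[<C>, t] for t ∈ {v}.
For <C> -> ε: FIRST(ε) = {ε}, so it goes in M[<C>, t] for t ∈ {}; since ε ∈ FIRST, also for every t ∈ FOLLOW(<C>) = {$}.
None of these place a production in M[<C>, q].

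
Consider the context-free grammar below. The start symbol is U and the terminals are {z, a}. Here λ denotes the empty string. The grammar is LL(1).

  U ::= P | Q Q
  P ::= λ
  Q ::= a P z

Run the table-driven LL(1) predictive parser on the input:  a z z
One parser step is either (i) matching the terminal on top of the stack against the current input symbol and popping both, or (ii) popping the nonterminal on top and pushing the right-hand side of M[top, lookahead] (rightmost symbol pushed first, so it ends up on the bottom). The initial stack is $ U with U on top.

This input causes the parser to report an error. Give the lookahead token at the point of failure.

z

step 1: stack=$ U  input=a z z $  — expand U ::= Q Q
step 2: stack=$ Q Q  input=a z z $  — expand Q ::= a P z
step 3: stack=$ Q z P a  input=a z z $  — match a
step 4: stack=$ Q z P  input=z z $  — expand P ::= λ
step 5: stack=$ Q z  input=z z $  — match z
step 6: stack=$ Q  input=z $  — error: M[Q, z] is empty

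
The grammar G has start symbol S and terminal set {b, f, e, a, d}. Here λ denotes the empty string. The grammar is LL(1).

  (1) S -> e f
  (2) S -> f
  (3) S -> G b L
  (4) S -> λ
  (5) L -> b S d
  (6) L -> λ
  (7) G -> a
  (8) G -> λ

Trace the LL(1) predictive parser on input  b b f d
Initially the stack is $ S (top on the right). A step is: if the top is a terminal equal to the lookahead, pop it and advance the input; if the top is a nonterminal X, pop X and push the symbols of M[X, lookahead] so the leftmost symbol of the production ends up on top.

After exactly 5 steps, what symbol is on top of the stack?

S

     Stack    Input      Action
  1  $ S      b b f d $  expand S -> G b L
  2  $ L b G  b b f d $  expand G -> λ
  3  $ L b    b b f d $  match b
  4  $ L      b f d $    expand L -> b S d
  5  $ d S b  b f d $    match b
Stack after step 5: $ d S (top = S).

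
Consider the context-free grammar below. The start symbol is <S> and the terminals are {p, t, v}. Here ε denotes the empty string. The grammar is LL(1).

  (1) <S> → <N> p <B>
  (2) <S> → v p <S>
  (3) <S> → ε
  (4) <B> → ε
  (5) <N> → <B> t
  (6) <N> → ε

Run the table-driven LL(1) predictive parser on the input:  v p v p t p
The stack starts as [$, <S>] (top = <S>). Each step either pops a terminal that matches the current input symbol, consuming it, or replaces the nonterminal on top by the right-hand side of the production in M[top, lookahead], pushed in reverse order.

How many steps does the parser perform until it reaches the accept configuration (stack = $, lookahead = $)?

      Stack          Input          Action
   1  $ <S>          v p v p t p $  expand <S> → v p <S>
   2  $ <S> p v      v p v p t p $  match v
   3  $ <S> p        p v p t p $    match p
   4  $ <S>          v p t p $      expand <S> → v p <S>
   5  $ <S> p v      v p t p $      match v
   6  $ <S> p        p t p $        match p
   7  $ <S>          t p $          expand <S> → <N> p <B>
   8  $ <B> p <N>    t p $          expand <N> → <B> t
   9  $ <B> p t <B>  t p $          expand <B> → ε
  10  $ <B> p t      t p $          match t
  11  $ <B> p        p $            match p
  12  $ <B>          $              expand <B> → ε
Accept reached after 12 steps.

12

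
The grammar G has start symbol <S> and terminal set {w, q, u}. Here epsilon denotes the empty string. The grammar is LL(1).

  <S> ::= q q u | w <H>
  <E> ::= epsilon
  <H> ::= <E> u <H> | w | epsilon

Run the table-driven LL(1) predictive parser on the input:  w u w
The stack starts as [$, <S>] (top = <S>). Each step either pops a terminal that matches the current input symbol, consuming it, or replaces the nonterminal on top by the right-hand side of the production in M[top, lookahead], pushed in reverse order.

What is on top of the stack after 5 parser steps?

     Stack        Input    Action
  1  $ <S>        w u w $  expand <S> ::= w <H>
  2  $ <H> w      w u w $  match w
  3  $ <H>        u w $    expand <H> ::= <E> u <H>
  4  $ <H> u <E>  u w $    expand <E> ::= epsilon
  5  $ <H> u      u w $    match u
Stack after step 5: $ <H> (top = <H>).

<H>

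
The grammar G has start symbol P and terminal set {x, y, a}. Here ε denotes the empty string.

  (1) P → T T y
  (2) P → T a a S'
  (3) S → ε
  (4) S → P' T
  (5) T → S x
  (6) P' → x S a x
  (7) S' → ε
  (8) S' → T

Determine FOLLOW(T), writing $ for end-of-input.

{$, a, x, y}

FIRST(P'): from P'→x S a x we get {x}. So FIRST(P') = {x}.
FIRST(S): from S→ε we get {ε}; from S→P' T we get {x}. So FIRST(S) = {ε, x}.
FIRST(T): from T→S x we get {x}. So FIRST(T) = {x}.
FIRST(P): from P→T T y we get {x}; from P→T a a S' we get {x}. So FIRST(P) = {x}.
FIRST(S'): from S'→ε we get {ε}; from S'→T we get {x}. So FIRST(S') = {ε, x}.
FOLLOW(P) includes $ since P is the start symbol.
FOLLOW(P): P appears on no right-hand side. Thus FOLLOW(P) = {$}.
FOLLOW(S): in T→S x, S is followed by x with FIRST {x}; in P'→x S a x, S is followed by a x with FIRST {a}. Thus FOLLOW(S) = {a, x}.
FOLLOW(P'): in S→P' T, P' is followed by T with FIRST {x}. Thus FOLLOW(P') = {x}.
FOLLOW(S'): in P→T a a S', the suffix after S' is empty, so FOLLOW(S') ⊇ FOLLOW(P) = {$}. Thus FOLLOW(S') = {$}.
FOLLOW(T): in P→T T y (occurrence 1), T is followed by T y with FIRST {x}; in P→T T y (occurrence 2), T is followed by y with FIRST {y}; in P→T a a S', T is followed by a a S' with FIRST {a}; in S→P' T, the suffix after T is empty, so FOLLOW(T) ⊇ FOLLOW(S) = {a, x}; in S'→T, the suffix after T is empty, so FOLLOW(T) ⊇ FOLLOW(S') = {$}. Thus FOLLOW(T) = {$, a, x, y}.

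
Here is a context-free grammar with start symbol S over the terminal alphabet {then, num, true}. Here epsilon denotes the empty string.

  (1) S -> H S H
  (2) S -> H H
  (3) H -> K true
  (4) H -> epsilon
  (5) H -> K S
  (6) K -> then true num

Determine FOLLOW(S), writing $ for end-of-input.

{$, then}

FIRST(K): from K->then true num we get {then}. So FIRST(K) = {then}.
FIRST(H): from H->K true we get {then}; from H->epsilon we get {epsilon}; from H->K S we get {then}. So FIRST(H) = {epsilon, then}.
FIRST(S): from S->H S H we get {epsilon, then}; from S->H H we get {epsilon, then}. So FIRST(S) = {epsilon, then}.
FOLLOW(S) includes $ since S is the start symbol.
FOLLOW(S): in S->H S H, S is followed by H with FIRST {epsilon, then}; in S->H S H, the suffix after S is nullable (adds nothing new); in H->K S, the suffix after S is empty, so FOLLOW(S) ⊇ FOLLOW(H) = {$, then}. Thus FOLLOW(S) = {$, then}.
FOLLOW(H): in S->H S H (occurrence 1), H is followed by S H with FIRST {epsilon, then}; in S->H S H (occurrence 1), the suffix after H is nullable, so FOLLOW(H) ⊇ FOLLOW(S) = {$, then}; in S->H S H (occurrence 2), the suffix after H is empty, so FOLLOW(H) ⊇ FOLLOW(S) = {$, then}; in S->H H (occurrence 1), H is followed by H with FIRST {epsilon, then}; in S->H H (occurrence 1), the suffix after H is nullable, so FOLLOW(H) ⊇ FOLLOW(S) = {$, then}; in S->H H (occurrence 2), the suffix after H is empty, so FOLLOW(H) ⊇ FOLLOW(S) = {$, then}. Thus FOLLOW(H) = {$, then}.
FOLLOW(K): in H->K true, K is followed by true with FIRST {true}; in H->K S, K is followed by S with FIRST {epsilon, then}; in H->K S, the suffix after K is nullable, so FOLLOW(K) ⊇ FOLLOW(H) = {$, then}. Thus FOLLOW(K) = {$, then, true}.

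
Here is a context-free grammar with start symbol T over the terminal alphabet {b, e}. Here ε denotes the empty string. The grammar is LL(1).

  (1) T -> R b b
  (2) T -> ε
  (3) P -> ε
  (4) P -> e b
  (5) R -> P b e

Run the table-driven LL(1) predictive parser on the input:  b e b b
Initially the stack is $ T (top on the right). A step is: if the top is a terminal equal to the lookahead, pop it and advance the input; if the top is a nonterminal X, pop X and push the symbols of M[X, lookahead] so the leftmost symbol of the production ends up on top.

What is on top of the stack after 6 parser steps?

step 1: stack=$ T  input=b e b b $  — expand T -> R b b
step 2: stack=$ b b R  input=b e b b $  — expand R -> P b e
step 3: stack=$ b b e b P  input=b e b b $  — expand P -> ε
step 4: stack=$ b b e b  input=b e b b $  — match b
step 5: stack=$ b b e  input=e b b $  — match e
step 6: stack=$ b b  input=b b $  — match b
Stack after step 6: $ b (top = b).

b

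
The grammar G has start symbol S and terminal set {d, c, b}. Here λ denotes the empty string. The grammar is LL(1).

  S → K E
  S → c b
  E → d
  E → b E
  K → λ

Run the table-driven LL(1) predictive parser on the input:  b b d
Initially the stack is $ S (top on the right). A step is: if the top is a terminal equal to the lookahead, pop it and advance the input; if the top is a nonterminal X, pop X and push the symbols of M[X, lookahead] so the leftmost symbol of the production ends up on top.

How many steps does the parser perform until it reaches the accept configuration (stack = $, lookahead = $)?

step 1: stack=$ S  input=b b d $  — expand S → K E
step 2: stack=$ E K  input=b b d $  — expand K → λ
step 3: stack=$ E  input=b b d $  — expand E → b E
step 4: stack=$ E b  input=b b d $  — match b
step 5: stack=$ E  input=b d $  — expand E → b E
step 6: stack=$ E b  input=b d $  — match b
step 7: stack=$ E  input=d $  — expand E → d
step 8: stack=$ d  input=d $  — match d
Accept reached after 8 steps.

8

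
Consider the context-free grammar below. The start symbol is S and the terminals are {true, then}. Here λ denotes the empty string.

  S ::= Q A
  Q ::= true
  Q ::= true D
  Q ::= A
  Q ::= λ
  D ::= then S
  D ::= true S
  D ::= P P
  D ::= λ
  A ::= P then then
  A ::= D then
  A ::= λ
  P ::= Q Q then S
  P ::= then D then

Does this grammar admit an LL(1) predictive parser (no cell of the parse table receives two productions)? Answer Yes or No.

FIRST(S) = {λ, then, true}
FIRST(Q) = {λ, then, true}
FIRST(D) = {λ, then, true}
FIRST(A) = {λ, then, true}
FIRST(P) = {then, true}
FOLLOW(S) = {$, then, true}
FOLLOW(Q) = {$, then, true}
FOLLOW(D) = {$, then, true}
FOLLOW(A) = {$, then, true}
FOLLOW(P) = {$, then, true}
Cell M[A, then] receives both A ::= P then then and A ::= D then and A ::= λ — the grammar is not LL(1).

No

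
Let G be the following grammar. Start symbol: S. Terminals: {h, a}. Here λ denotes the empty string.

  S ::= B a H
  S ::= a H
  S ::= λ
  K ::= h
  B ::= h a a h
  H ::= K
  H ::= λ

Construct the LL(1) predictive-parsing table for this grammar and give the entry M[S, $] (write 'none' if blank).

FIRST(K) = {h}
FIRST(B) = {h}
FIRST(S) = {λ, a, h}  (via B a H)
FIRST(H) = {λ, h}  (via K)
FOLLOW(S) includes $ since S is the start symbol.
FOLLOW(S): S appears on no right-hand side. Thus FOLLOW(S) = {$}.
For S ::= B a H: FIRST(B a H) = {h}, so it goes in M[S, t] for t ∈ {h}.
For S ::= a H: FIRST(a H) = {a}, so it goes in M[S, t] for t ∈ {a}.
For S ::= λ: FIRST(λ) = {λ}, so it goes in M[S, t] for t ∈ {}; since λ ∈ FIRST, also for every t ∈ FOLLOW(S) = {$}.

S ::= λ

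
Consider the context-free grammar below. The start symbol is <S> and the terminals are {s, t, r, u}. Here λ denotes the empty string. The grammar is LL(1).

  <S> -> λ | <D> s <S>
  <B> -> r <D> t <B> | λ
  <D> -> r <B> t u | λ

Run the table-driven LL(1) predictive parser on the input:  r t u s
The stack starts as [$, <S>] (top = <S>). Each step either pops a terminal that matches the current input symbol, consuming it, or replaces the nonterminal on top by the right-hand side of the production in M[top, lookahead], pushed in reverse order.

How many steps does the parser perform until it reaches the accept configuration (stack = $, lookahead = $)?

     Stack              Input      Action
  1  $ <S>              r t u s $  expand <S> -> <D> s <S>
  2  $ <S> s <D>        r t u s $  expand <D> -> r <B> t u
  3  $ <S> s u t <B> r  r t u s $  match r
  4  $ <S> s u t <B>    t u s $    expand <B> -> λ
  5  $ <S> s u t        t u s $    match t
  6  $ <S> s u          u s $      match u
  7  $ <S> s            s $        match s
  8  $ <S>              $          expand <S> -> λ
Accept reached after 8 steps.

8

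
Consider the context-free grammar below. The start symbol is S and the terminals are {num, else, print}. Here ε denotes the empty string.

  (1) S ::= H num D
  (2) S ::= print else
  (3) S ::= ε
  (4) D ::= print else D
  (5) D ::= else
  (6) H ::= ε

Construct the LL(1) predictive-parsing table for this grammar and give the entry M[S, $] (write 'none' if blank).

S ::= ε

FIRST(D) = {else, print}
FIRST(H) = {ε}
FIRST(S) = {ε, num, print}  (via H num D)
FOLLOW(S) includes $ since S is the start symbol.
FOLLOW(S): S appears on no right-hand side. Thus FOLLOW(S) = {$}.
For S ::= H num D: FIRST(H num D) = {num}, so it goes in M[S, t] for t ∈ {num}.
For S ::= print else: FIRST(print else) = {print}, so it goes in M[S, t] for t ∈ {print}.
For S ::= ε: FIRST(ε) = {ε}, so it goes in M[S, t] for t ∈ {}; since ε ∈ FIRST, also for every t ∈ FOLLOW(S) = {$}.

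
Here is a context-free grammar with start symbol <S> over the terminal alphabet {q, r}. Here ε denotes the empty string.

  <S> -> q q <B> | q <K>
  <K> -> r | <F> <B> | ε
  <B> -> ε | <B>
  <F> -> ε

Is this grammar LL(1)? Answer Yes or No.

FIRST(<S>) = {q}
FIRST(<K>) = {ε, r}
FIRST(<B>) = {ε}
FIRST(<F>) = {ε}
FOLLOW(<S>) = {$}
FOLLOW(<K>) = {$}
FOLLOW(<B>) = {$}
FOLLOW(<F>) = {$}
Cell M[<B>, $] receives both <B> -> ε and <B> -> <B> — the grammar is not LL(1).

No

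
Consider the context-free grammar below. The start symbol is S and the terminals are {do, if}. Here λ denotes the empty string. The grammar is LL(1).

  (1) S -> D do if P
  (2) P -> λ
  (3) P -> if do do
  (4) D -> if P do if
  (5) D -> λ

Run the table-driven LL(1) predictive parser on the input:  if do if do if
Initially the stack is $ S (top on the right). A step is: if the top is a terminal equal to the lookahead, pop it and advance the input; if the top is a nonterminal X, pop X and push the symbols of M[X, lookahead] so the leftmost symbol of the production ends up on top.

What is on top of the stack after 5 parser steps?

step 1: stack=$ S  input=if do if do if $  — expand S -> D do if P
step 2: stack=$ P if do D  input=if do if do if $  — expand D -> if P do if
step 3: stack=$ P if do if do P if  input=if do if do if $  — match if
step 4: stack=$ P if do if do P  input=do if do if $  — expand P -> λ
step 5: stack=$ P if do if do  input=do if do if $  — match do
Stack after step 5: $ P if do if (top = if).

if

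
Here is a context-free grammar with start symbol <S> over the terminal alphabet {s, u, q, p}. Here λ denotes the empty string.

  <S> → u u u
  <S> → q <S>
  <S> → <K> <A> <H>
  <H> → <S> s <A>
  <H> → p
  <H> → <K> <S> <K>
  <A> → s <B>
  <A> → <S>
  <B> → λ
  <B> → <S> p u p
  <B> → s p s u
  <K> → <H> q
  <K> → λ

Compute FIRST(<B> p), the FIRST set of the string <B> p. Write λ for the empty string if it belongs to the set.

{p, q, s, u}

FIRST(<S>) = {p, q, s, u}  (via <K> <A> <H>)
FIRST(<A>) = {p, q, s, u}  (via <S>)
FIRST(<B>) = {λ, p, q, s, u}  (via <S> p u p)
FIRST(<H>) = {p, q, s, u}  (via <S> s <A>, <K> <S> <K>)
FIRST(<K>) = {λ, p, q, s, u}  (via <H> q)
FIRST(<B> p): take FIRST of each symbol in turn, carrying on past any symbol whose FIRST contains λ; result {p, q, s, u}.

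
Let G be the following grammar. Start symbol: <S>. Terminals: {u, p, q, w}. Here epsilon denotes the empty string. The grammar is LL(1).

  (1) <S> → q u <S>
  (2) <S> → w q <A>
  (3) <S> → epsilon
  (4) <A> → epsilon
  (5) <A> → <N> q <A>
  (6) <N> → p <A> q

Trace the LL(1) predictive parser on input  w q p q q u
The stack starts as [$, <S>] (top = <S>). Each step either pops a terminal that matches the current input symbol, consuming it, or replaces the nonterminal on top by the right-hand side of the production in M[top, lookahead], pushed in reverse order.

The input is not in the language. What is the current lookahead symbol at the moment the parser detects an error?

      Stack            Input          Action
   1  $ <S>            w q p q q u $  expand <S> → w q <A>
   2  $ <A> q w        w q p q q u $  match w
   3  $ <A> q          q p q q u $    match q
   4  $ <A>            p q q u $      expand <A> → <N> q <A>
   5  $ <A> q <N>      p q q u $      expand <N> → p <A> q
   6  $ <A> q q <A> p  p q q u $      match p
   7  $ <A> q q <A>    q q u $        expand <A> → epsilon
   8  $ <A> q q        q q u $        match q
   9  $ <A> q          q u $          match q
  10  $ <A>            u $            error: M[<A>, u] is empty

u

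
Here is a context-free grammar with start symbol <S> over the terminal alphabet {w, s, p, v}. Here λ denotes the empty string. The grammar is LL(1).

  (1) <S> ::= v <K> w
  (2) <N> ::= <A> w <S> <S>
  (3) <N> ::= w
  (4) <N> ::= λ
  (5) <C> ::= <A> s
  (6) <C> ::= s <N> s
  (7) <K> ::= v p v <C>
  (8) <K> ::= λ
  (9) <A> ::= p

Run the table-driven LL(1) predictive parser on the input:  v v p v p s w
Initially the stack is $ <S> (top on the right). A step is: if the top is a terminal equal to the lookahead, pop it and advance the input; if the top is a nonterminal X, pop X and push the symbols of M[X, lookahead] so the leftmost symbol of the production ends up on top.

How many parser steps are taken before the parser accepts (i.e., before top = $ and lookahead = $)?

      Stack          Input            Action
   1  $ <S>          v v p v p s w $  expand <S> ::= v <K> w
   2  $ w <K> v      v v p v p s w $  match v
   3  $ w <K>        v p v p s w $    expand <K> ::= v p v <C>
   4  $ w <C> v p v  v p v p s w $    match v
   5  $ w <C> v p    p v p s w $      match p
   6  $ w <C> v      v p s w $        match v
   7  $ w <C>        p s w $          expand <C> ::= <A> s
   8  $ w s <A>      p s w $          expand <A> ::= p
   9  $ w s p        p s w $          match p
  10  $ w s          s w $            match s
  11  $ w            w $              match w
Accept reached after 11 steps.

11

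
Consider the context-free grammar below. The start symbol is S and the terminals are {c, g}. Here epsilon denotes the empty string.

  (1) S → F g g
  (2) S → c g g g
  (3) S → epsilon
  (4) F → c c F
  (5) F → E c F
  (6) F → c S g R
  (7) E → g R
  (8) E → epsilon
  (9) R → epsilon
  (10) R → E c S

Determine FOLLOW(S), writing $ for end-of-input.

FIRST(E) = {epsilon, g}
FIRST(F) = {c, g}  (via E c F)
FIRST(R) = {epsilon, c, g}  (via E c S)
FIRST(S) = {epsilon, c, g}  (via F g g)
FOLLOW(S) includes $ since S is the start symbol.
FOLLOW(F): in S→F g g, F is followed by g g with FIRST {g}; in F→c c F, the suffix after F is empty (adds nothing new); in F→E c F, the suffix after F is empty (adds nothing new). Thus FOLLOW(F) = {g}.
FOLLOW(E): in F→E c F, E is followed by c F with FIRST {c}; in R→E c S, E is followed by c S with FIRST {c}. Thus FOLLOW(E) = {c}.
FOLLOW(R): in F→c S g R, the suffix after R is empty, so FOLLOW(R) ⊇ FOLLOW(F) = {g}; in E→g R, the suffix after R is empty, so FOLLOW(R) ⊇ FOLLOW(E) = {c}. Thus FOLLOW(R) = {c, g}.
FOLLOW(S): in F→c S g R, S is followed by g R with FIRST {g}; in R→E c S, the suffix after S is empty, so FOLLOW(S) ⊇ FOLLOW(R) = {c, g}. Thus FOLLOW(S) = {$, c, g}.

{$, c, g}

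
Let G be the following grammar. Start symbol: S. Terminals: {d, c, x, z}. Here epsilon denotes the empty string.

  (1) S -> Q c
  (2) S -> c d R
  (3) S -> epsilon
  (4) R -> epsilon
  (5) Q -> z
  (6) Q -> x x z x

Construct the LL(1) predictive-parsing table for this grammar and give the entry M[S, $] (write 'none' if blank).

FIRST(R) = {epsilon}
FIRST(Q) = {x, z}
FIRST(S) = {epsilon, c, x, z}  (via Q c)
FOLLOW(S) includes $ since S is the start symbol.
FOLLOW(S): S appears on no right-hand side. Thus FOLLOW(S) = {$}.
For S -> Q c: FIRST(Q c) = {x, z}, so it goes in M[S, t] for t ∈ {x, z}.
For S -> c d R: FIRST(c d R) = {c}, so it goes in M[S, t] for t ∈ {c}.
For S -> epsilon: FIRST(epsilon) = {epsilon}, so it goes in M[S, t] for t ∈ {}; since epsilon ∈ FIRST, also for every t ∈ FOLLOW(S) = {$}.

S -> epsilon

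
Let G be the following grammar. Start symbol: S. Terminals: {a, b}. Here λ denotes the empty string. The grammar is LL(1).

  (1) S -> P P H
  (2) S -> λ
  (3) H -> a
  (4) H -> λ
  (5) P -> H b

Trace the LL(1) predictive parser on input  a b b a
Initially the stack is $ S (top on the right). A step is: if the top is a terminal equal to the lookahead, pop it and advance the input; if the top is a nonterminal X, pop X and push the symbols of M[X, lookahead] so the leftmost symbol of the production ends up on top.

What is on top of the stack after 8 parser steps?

H

step 1: stack=$ S  input=a b b a $  — expand S -> P P H
step 2: stack=$ H P P  input=a b b a $  — expand P -> H b
step 3: stack=$ H P b H  input=a b b a $  — expand H -> a
step 4: stack=$ H P b a  input=a b b a $  — match a
step 5: stack=$ H P b  input=b b a $  — match b
step 6: stack=$ H P  input=b a $  — expand P -> H b
step 7: stack=$ H b H  input=b a $  — expand H -> λ
step 8: stack=$ H b  input=b a $  — match b
Stack after step 8: $ H (top = H).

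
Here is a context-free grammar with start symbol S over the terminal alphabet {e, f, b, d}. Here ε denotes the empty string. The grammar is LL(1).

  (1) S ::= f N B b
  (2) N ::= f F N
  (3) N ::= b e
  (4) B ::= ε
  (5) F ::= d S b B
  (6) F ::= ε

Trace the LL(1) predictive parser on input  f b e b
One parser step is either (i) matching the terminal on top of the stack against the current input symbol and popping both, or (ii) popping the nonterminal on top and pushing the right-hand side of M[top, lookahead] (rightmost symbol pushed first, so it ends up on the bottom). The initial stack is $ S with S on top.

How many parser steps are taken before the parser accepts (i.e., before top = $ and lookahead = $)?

step 1: stack=$ S  input=f b e b $  — expand S ::= f N B b
step 2: stack=$ b B N f  input=f b e b $  — match f
step 3: stack=$ b B N  input=b e b $  — expand N ::= b e
step 4: stack=$ b B e b  input=b e b $  — match b
step 5: stack=$ b B e  input=e b $  — match e
step 6: stack=$ b B  input=b $  — expand B ::= ε
step 7: stack=$ b  input=b $  — match b
Accept reached after 7 steps.

7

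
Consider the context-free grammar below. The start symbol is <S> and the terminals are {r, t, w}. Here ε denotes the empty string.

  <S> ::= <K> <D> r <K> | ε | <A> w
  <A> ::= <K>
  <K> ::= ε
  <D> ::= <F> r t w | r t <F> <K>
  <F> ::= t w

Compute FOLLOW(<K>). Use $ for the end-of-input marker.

{$, r, t, w}

FIRST(<K>) = {ε}
FIRST(<F>) = {t}
FIRST(<A>) = {ε}  (via <K>)
FIRST(<D>) = {r, t}  (via <F> r t w)
FIRST(<S>) = {ε, r, t, w}  (via <K> <D> r <K>, <A> w)
FOLLOW(<S>) includes $ since <S> is the start symbol.
FOLLOW(<S>): <S> appears on no right-hand side. Thus FOLLOW(<S>) = {$}.
FOLLOW(<A>): in <S>::=<A> w, <A> is followed by w with FIRST {w}. Thus FOLLOW(<A>) = {w}.
FOLLOW(<D>): in <S>::=<K> <D> r <K>, <D> is followed by r <K> with FIRST {r}. Thus FOLLOW(<D>) = {r}.
FOLLOW(<K>): in <S>::=<K> <D> r <K> (occurrence 1), <K> is followed by <D> r <K> with FIRST {r, t}; in <S>::=<K> <D> r <K> (occurrence 2), the suffix after <K> is empty, so FOLLOW(<K>) ⊇ FOLLOW(<S>) = {$}; in <A>::=<K>, the suffix after <K> is empty, so FOLLOW(<K>) ⊇ FOLLOW(<A>) = {w}; in <D>::=r t <F> <K>, the suffix after <K> is empty, so FOLLOW(<K>) ⊇ FOLLOW(<D>) = {r}. Thus FOLLOW(<K>) = {$, r, t, w}.
FOLLOW(<F>): in <D>::=<F> r t w, <F> is followed by r t w with FIRST {r}; in <D>::=r t <F> <K>, <F> is followed by <K> with FIRST {ε}; in <D>::=r t <F> <K>, the suffix after <F> is nullable, so FOLLOW(<F>) ⊇ FOLLOW(<D>) = {r}. Thus FOLLOW(<F>) = {r}.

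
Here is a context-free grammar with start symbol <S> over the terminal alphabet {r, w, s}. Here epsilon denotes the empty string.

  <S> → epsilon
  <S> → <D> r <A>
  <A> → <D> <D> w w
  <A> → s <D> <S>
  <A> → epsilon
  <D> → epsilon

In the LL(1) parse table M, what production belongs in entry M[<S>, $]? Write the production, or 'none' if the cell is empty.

<S> → epsilon

FIRST(<D>): from <D>→epsilon we get {epsilon}. So FIRST(<D>) = {epsilon}.
FIRST(<S>): from <S>→epsilon we get {epsilon}; from <S>→<D> r <A> we get {r}. So FIRST(<S>) = {epsilon, r}.
FIRST(<A>): from <A>→<D> <D> w w we get {w}; from <A>→s <D> <S> we get {s}; from <A>→epsilon we get {epsilon}. So FIRST(<A>) = {epsilon, s, w}.
FOLLOW(<S>) includes $ since <S> is the start symbol.
FOLLOW(<S>): in <A>→s <D> <S>, the suffix after <S> is empty, so FOLLOW(<S>) ⊇ FOLLOW(<A>) = {$}. Thus FOLLOW(<S>) = {$}.
FOLLOW(<A>): in <S>→<D> r <A>, the suffix after <A> is empty, so FOLLOW(<A>) ⊇ FOLLOW(<S>) = {$}. Thus FOLLOW(<A>) = {$}.
For <S> → epsilon: FIRST(epsilon) = {epsilon}, so it goes in M[<S>, t] for t ∈ {}; since epsilon ∈ FIRST, also for every t ∈ FOLLOW(<S>) = {$}.
For <S> → <D> r <A>: FIRST(<D> r <A>) = {r}, so it goes in M[<S>, t] for t ∈ {r}.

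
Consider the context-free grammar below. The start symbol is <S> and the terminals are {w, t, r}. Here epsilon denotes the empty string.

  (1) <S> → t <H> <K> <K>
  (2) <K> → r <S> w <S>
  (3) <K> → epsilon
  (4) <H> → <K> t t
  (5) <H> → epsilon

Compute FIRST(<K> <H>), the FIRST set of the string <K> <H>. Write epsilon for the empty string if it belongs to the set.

FIRST(<S>): from <S>→t <H> <K> <K> we get {t}. So FIRST(<S>) = {t}.
FIRST(<K>): from <K>→r <S> w <S> we get {r}; from <K>→epsilon we get {epsilon}. So FIRST(<K>) = {epsilon, r}.
FIRST(<H>): from <H>→<K> t t we get {r, t}; from <H>→epsilon we get {epsilon}. So FIRST(<H>) = {epsilon, r, t}.
FIRST(<K> <H>): take FIRST of each symbol in turn, carrying on past any symbol whose FIRST contains epsilon; result {epsilon, r, t}.

{epsilon, r, t}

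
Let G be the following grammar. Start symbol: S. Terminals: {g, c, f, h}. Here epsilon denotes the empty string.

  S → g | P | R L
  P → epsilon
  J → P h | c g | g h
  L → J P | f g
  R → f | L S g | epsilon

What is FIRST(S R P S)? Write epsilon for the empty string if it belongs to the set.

{epsilon, c, f, g, h}

FIRST(P): from P→epsilon we get {epsilon}. So FIRST(P) = {epsilon}.
FIRST(J): from J→P h we get {h}; from J→c g we get {c}; from J→g h we get {g}. So FIRST(J) = {c, g, h}.
FIRST(L): from L→J P we get {c, g, h}; from L→f g we get {f}. So FIRST(L) = {c, f, g, h}.
FIRST(R): from R→f we get {f}; from R→L S g we get {c, f, g, h}; from R→epsilon we get {epsilon}. So FIRST(R) = {epsilon, c, f, g, h}.
FIRST(S): from S→g we get {g}; from S→P we get {epsilon}; from S→R L we get {c, f, g, h}. So FIRST(S) = {epsilon, c, f, g, h}.
FIRST(S R P S): take FIRST of each symbol in turn, carrying on past any symbol whose FIRST contains epsilon; result {epsilon, c, f, g, h}.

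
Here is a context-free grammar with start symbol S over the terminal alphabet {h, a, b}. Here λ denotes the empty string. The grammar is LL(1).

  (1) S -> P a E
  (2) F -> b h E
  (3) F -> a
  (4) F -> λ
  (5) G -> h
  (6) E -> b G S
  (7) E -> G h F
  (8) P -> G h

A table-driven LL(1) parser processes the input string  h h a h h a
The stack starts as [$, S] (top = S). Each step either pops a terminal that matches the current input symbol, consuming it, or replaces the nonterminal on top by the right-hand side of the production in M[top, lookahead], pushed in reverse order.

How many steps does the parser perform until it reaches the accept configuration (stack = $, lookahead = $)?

step 1: stack=$ S  input=h h a h h a $  — expand S -> P a E
step 2: stack=$ E a P  input=h h a h h a $  — expand P -> G h
step 3: stack=$ E a h G  input=h h a h h a $  — expand G -> h
step 4: stack=$ E a h h  input=h h a h h a $  — match h
step 5: stack=$ E a h  input=h a h h a $  — match h
step 6: stack=$ E a  input=a h h a $  — match a
step 7: stack=$ E  input=h h a $  — expand E -> G h F
step 8: stack=$ F h G  input=h h a $  — expand G -> h
step 9: stack=$ F h h  input=h h a $  — match h
step 10: stack=$ F h  input=h a $  — match h
step 11: stack=$ F  input=a $  — expand F -> a
step 12: stack=$ a  input=a $  — match a
Accept reached after 12 steps.

12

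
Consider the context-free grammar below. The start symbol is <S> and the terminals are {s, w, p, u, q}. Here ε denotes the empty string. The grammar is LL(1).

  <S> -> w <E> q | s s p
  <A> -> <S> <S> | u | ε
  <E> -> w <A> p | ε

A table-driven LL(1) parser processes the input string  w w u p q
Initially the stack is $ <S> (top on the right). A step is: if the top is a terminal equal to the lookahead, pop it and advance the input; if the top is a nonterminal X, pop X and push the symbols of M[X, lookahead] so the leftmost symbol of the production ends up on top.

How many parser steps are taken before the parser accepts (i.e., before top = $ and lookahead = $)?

8

     Stack        Input        Action
  1  $ <S>        w w u p q $  expand <S> -> w <E> q
  2  $ q <E> w    w w u p q $  match w
  3  $ q <E>      w u p q $    expand <E> -> w <A> p
  4  $ q p <A> w  w u p q $    match w
  5  $ q p <A>    u p q $      expand <A> -> u
  6  $ q p u      u p q $      match u
  7  $ q p        p q $        match p
  8  $ q          q $          match q
Accept reached after 8 steps.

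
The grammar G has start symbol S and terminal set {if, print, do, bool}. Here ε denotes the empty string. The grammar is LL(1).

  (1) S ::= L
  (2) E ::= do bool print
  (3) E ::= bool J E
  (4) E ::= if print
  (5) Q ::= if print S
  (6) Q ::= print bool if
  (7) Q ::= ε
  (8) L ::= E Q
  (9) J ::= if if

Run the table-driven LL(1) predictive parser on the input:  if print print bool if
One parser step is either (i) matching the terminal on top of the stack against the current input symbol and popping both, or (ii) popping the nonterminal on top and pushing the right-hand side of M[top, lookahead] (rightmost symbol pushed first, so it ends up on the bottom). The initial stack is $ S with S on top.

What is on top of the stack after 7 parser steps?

step 1: stack=$ S  input=if print print bool if $  — expand S ::= L
step 2: stack=$ L  input=if print print bool if $  — expand L ::= E Q
step 3: stack=$ Q E  input=if print print bool if $  — expand E ::= if print
step 4: stack=$ Q print if  input=if print print bool if $  — match if
step 5: stack=$ Q print  input=print print bool if $  — match print
step 6: stack=$ Q  input=print bool if $  — expand Q ::= print bool if
step 7: stack=$ if bool print  input=print bool if $  — match print
Stack after step 7: $ if bool (top = bool).

bool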